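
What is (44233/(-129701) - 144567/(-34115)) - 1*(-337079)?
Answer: 1491507416950257/4424749615 ≈ 3.3708e+5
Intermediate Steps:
(44233/(-129701) - 144567/(-34115)) - 1*(-337079) = (44233*(-1/129701) - 144567*(-1/34115)) + 337079 = (-44233/129701 + 144567/34115) + 337079 = 17241475672/4424749615 + 337079 = 1491507416950257/4424749615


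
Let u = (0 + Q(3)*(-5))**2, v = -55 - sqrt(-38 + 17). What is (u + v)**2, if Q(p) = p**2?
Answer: (-1970 + I*sqrt(21))**2 ≈ 3.8809e+6 - 1.806e+4*I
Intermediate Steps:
v = -55 - I*sqrt(21) (v = -55 - sqrt(-21) = -55 - I*sqrt(21) ≈ -55.0 - 4.5826*I)
u = 2025 (u = (0 + 3**2*(-5))**2 = (0 + 9*(-5))**2 = (0 - 45)**2 = (-45)**2 = 2025)
(u + v)**2 = (2025 + (-55 - I*sqrt(21)))**2 = (1970 - I*sqrt(21))**2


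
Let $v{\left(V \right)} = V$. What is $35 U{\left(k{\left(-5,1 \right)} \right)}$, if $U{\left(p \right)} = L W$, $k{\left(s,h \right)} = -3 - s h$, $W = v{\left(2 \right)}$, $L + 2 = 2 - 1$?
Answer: $-70$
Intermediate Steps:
$L = -1$ ($L = -2 + \left(2 - 1\right) = -2 + 1 = -1$)
$W = 2$
$k{\left(s,h \right)} = -3 - h s$
$U{\left(p \right)} = -2$ ($U{\left(p \right)} = \left(-1\right) 2 = -2$)
$35 U{\left(k{\left(-5,1 \right)} \right)} = 35 \left(-2\right) = -70$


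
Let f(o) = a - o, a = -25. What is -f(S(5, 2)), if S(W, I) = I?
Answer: 27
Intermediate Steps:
f(o) = -25 - o
-f(S(5, 2)) = -(-25 - 1*2) = -(-25 - 2) = -1*(-27) = 27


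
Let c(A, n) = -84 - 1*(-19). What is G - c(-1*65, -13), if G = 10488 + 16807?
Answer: 27360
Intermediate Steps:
c(A, n) = -65 (c(A, n) = -84 + 19 = -65)
G = 27295
G - c(-1*65, -13) = 27295 - 1*(-65) = 27295 + 65 = 27360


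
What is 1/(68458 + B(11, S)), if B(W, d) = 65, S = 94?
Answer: 1/68523 ≈ 1.4594e-5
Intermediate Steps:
1/(68458 + B(11, S)) = 1/(68458 + 65) = 1/68523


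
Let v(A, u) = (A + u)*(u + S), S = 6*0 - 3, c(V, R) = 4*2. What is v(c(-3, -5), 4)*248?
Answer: 2976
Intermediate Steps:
c(V, R) = 8
S = -3 (S = 0 - 3 = -3)
v(A, u) = (-3 + u)*(A + u) (v(A, u) = (A + u)*(u - 3) = (A + u)*(-3 + u) = (-3 + u)*(A + u))
v(c(-3, -5), 4)*248 = (4² - 3*8 - 3*4 + 8*4)*248 = (16 - 24 - 12 + 32)*248 = 12*248 = 2976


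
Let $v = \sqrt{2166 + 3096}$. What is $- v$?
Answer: $- \sqrt{5262} \approx -72.54$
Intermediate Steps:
$v = \sqrt{5262} \approx 72.54$
$- v = - \sqrt{5262}$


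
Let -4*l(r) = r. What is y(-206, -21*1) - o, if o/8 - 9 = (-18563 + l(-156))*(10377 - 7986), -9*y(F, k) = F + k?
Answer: 3188943227/9 ≈ 3.5433e+8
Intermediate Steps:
y(F, k) = -F/9 - k/9 (y(F, k) = -(F + k)/9 = -F/9 - k/9)
l(r) = -r/4
o = -354327000 (o = 72 + 8*((-18563 - ¼*(-156))*(10377 - 7986)) = 72 + 8*((-18563 + 39)*2391) = 72 + 8*(-18524*2391) = 72 + 8*(-44290884) = 72 - 354327072 = -354327000)
y(-206, -21*1) - o = (-⅑*(-206) - (-7)/3) - 1*(-354327000) = (206/9 - ⅑*(-21)) + 354327000 = (206/9 + 7/3) + 354327000 = 227/9 + 354327000 = 3188943227/9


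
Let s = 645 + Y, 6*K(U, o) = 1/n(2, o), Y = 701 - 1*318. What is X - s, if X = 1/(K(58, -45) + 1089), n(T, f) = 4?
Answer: -26868812/26137 ≈ -1028.0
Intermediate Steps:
Y = 383 (Y = 701 - 318 = 383)
K(U, o) = 1/24 (K(U, o) = (⅙)/4 = (⅙)*(¼) = 1/24)
s = 1028 (s = 645 + 383 = 1028)
X = 24/26137 (X = 1/(1/24 + 1089) = 1/(26137/24) = 24/26137 ≈ 0.00091824)
X - s = 24/26137 - 1*1028 = 24/26137 - 1028 = -26868812/26137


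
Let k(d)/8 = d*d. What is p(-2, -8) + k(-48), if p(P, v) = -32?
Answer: 18400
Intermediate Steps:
k(d) = 8*d² (k(d) = 8*(d*d) = 8*d²)
p(-2, -8) + k(-48) = -32 + 8*(-48)² = -32 + 8*2304 = -32 + 18432 = 18400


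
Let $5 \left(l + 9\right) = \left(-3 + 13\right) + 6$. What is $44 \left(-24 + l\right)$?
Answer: $- \frac{6556}{5} \approx -1311.2$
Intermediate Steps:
$l = - \frac{29}{5}$ ($l = -9 + \frac{\left(-3 + 13\right) + 6}{5} = -9 + \frac{10 + 6}{5} = -9 + \frac{1}{5} \cdot 16 = -9 + \frac{16}{5} = - \frac{29}{5} \approx -5.8$)
$44 \left(-24 + l\right) = 44 \left(-24 - \frac{29}{5}\right) = 44 \left(- \frac{149}{5}\right) = - \frac{6556}{5}$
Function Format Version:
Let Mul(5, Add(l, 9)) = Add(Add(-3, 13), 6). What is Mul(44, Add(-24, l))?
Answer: Rational(-6556, 5) ≈ -1311.2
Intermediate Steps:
l = Rational(-29, 5) (l = Add(-9, Mul(Rational(1, 5), Add(Add(-3, 13), 6))) = Add(-9, Mul(Rational(1, 5), Add(10, 6))) = Add(-9, Mul(Rational(1, 5), 16)) = Add(-9, Rational(16, 5)) = Rational(-29, 5) ≈ -5.8000)
Mul(44, Add(-24, l)) = Mul(44, Add(-24, Rational(-29, 5))) = Mul(44, Rational(-149, 5)) = Rational(-6556, 5)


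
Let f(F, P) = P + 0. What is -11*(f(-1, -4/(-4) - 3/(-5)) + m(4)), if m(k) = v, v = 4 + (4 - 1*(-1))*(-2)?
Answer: 242/5 ≈ 48.400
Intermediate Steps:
v = -6 (v = 4 + (4 + 1)*(-2) = 4 + 5*(-2) = 4 - 10 = -6)
m(k) = -6
f(F, P) = P
-11*(f(-1, -4/(-4) - 3/(-5)) + m(4)) = -11*((-4/(-4) - 3/(-5)) - 6) = -11*((-4*(-¼) - 3*(-⅕)) - 6) = -11*((1 + ⅗) - 6) = -11*(8/5 - 6) = -11*(-22/5) = 242/5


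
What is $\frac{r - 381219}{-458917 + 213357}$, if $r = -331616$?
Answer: $\frac{142567}{49112} \approx 2.9029$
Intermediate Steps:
$\frac{r - 381219}{-458917 + 213357} = \frac{-331616 - 381219}{-458917 + 213357} = - \frac{712835}{-245560} = \left(-712835\right) \left(- \frac{1}{245560}\right) = \frac{142567}{49112}$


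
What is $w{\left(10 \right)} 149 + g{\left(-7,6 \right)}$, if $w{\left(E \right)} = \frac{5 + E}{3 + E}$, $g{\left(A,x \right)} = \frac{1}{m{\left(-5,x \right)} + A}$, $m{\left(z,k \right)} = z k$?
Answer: $\frac{82682}{481} \approx 171.9$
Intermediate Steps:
$m{\left(z,k \right)} = k z$
$g{\left(A,x \right)} = \frac{1}{A - 5 x}$ ($g{\left(A,x \right)} = \frac{1}{x \left(-5\right) + A} = \frac{1}{- 5 x + A} = \frac{1}{A - 5 x}$)
$w{\left(E \right)} = \frac{5 + E}{3 + E}$
$w{\left(10 \right)} 149 + g{\left(-7,6 \right)} = \frac{5 + 10}{3 + 10} \cdot 149 + \frac{1}{-7 - 30} = \frac{1}{13} \cdot 15 \cdot 149 + \frac{1}{-7 - 30} = \frac{1}{13} \cdot 15 \cdot 149 + \frac{1}{-37} = \frac{15}{13} \cdot 149 - \frac{1}{37} = \frac{2235}{13} - \frac{1}{37} = \frac{82682}{481}$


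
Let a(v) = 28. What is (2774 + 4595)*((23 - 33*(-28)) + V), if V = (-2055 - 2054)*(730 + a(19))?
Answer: -22944671075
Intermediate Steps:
V = -3114622 (V = (-2055 - 2054)*(730 + 28) = -4109*758 = -3114622)
(2774 + 4595)*((23 - 33*(-28)) + V) = (2774 + 4595)*((23 - 33*(-28)) - 3114622) = 7369*((23 + 924) - 3114622) = 7369*(947 - 3114622) = 7369*(-3113675) = -22944671075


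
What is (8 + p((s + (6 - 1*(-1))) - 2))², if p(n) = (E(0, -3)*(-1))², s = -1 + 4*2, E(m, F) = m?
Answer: 64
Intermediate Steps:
s = 7 (s = -1 + 8 = 7)
p(n) = 0 (p(n) = (0*(-1))² = 0² = 0)
(8 + p((s + (6 - 1*(-1))) - 2))² = (8 + 0)² = 8² = 64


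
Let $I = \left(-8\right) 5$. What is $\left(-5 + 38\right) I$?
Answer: $-1320$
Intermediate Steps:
$I = -40$
$\left(-5 + 38\right) I = \left(-5 + 38\right) \left(-40\right) = 33 \left(-40\right) = -1320$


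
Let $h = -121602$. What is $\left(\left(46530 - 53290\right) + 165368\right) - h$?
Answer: $280210$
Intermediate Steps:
$\left(\left(46530 - 53290\right) + 165368\right) - h = \left(\left(46530 - 53290\right) + 165368\right) - -121602 = \left(-6760 + 165368\right) + 121602 = 158608 + 121602 = 280210$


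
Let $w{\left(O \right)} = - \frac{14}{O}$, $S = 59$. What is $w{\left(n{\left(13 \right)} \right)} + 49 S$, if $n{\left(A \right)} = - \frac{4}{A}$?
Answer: $\frac{5873}{2} \approx 2936.5$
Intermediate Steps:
$w{\left(n{\left(13 \right)} \right)} + 49 S = - \frac{14}{\left(-4\right) \frac{1}{13}} + 49 \cdot 59 = - \frac{14}{\left(-4\right) \frac{1}{13}} + 2891 = - \frac{14}{- \frac{4}{13}} + 2891 = \left(-14\right) \left(- \frac{13}{4}\right) + 2891 = \frac{91}{2} + 2891 = \frac{5873}{2}$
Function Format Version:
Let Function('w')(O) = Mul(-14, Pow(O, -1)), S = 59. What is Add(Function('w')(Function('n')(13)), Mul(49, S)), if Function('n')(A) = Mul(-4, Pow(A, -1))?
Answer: Rational(5873, 2) ≈ 2936.5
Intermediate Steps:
Add(Function('w')(Function('n')(13)), Mul(49, S)) = Add(Mul(-14, Pow(Mul(-4, Pow(13, -1)), -1)), Mul(49, 59)) = Add(Mul(-14, Pow(Mul(-4, Rational(1, 13)), -1)), 2891) = Add(Mul(-14, Pow(Rational(-4, 13), -1)), 2891) = Add(Mul(-14, Rational(-13, 4)), 2891) = Add(Rational(91, 2), 2891) = Rational(5873, 2)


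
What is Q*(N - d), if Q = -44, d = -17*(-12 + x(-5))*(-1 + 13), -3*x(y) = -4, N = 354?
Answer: 80168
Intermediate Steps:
x(y) = 4/3 (x(y) = -⅓*(-4) = 4/3)
d = 2176 (d = -17*(-12 + 4/3)*(-1 + 13) = -(-544)*12/3 = -17*(-128) = 2176)
Q*(N - d) = -44*(354 - 1*2176) = -44*(354 - 2176) = -44*(-1822) = 80168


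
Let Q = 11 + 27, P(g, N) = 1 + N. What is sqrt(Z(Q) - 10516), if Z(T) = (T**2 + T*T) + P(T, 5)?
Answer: I*sqrt(7622) ≈ 87.304*I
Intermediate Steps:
Q = 38
Z(T) = 6 + 2*T**2 (Z(T) = (T**2 + T*T) + (1 + 5) = (T**2 + T**2) + 6 = 2*T**2 + 6 = 6 + 2*T**2)
sqrt(Z(Q) - 10516) = sqrt((6 + 2*38**2) - 10516) = sqrt((6 + 2*1444) - 10516) = sqrt((6 + 2888) - 10516) = sqrt(2894 - 10516) = sqrt(-7622) = I*sqrt(7622)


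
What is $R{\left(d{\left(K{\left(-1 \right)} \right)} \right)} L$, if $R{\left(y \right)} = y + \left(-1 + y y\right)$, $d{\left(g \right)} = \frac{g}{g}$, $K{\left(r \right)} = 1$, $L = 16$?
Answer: $16$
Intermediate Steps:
$d{\left(g \right)} = 1$
$R{\left(y \right)} = -1 + y + y^{2}$ ($R{\left(y \right)} = y + \left(-1 + y^{2}\right) = -1 + y + y^{2}$)
$R{\left(d{\left(K{\left(-1 \right)} \right)} \right)} L = \left(-1 + 1 + 1^{2}\right) 16 = \left(-1 + 1 + 1\right) 16 = 1 \cdot 16 = 16$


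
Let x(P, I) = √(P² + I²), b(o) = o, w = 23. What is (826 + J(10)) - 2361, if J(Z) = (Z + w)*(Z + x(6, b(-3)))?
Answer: -1205 + 99*√5 ≈ -983.63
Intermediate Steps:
x(P, I) = √(I² + P²)
J(Z) = (23 + Z)*(Z + 3*√5) (J(Z) = (Z + 23)*(Z + √((-3)² + 6²)) = (23 + Z)*(Z + √(9 + 36)) = (23 + Z)*(Z + √45) = (23 + Z)*(Z + 3*√5))
(826 + J(10)) - 2361 = (826 + (10² + 23*10 + 69*√5 + 3*10*√5)) - 2361 = (826 + (100 + 230 + 69*√5 + 30*√5)) - 2361 = (826 + (330 + 99*√5)) - 2361 = (1156 + 99*√5) - 2361 = -1205 + 99*√5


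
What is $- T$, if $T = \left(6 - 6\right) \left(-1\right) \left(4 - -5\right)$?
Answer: $0$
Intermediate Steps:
$T = 0$ ($T = \left(6 - 6\right) \left(-1\right) \left(4 + 5\right) = 0 \left(-1\right) 9 = 0 \cdot 9 = 0$)
$- T = \left(-1\right) 0 = 0$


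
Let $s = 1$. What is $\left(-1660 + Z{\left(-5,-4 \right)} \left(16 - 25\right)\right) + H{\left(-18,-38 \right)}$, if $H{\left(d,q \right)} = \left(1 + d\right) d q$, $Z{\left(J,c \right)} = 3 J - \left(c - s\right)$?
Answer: $-13198$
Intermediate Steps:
$Z{\left(J,c \right)} = 1 - c + 3 J$ ($Z{\left(J,c \right)} = 3 J - \left(-1 + c\right) = 1 - c + 3 J$)
$H{\left(d,q \right)} = d q \left(1 + d\right)$
$\left(-1660 + Z{\left(-5,-4 \right)} \left(16 - 25\right)\right) + H{\left(-18,-38 \right)} = \left(-1660 + \left(1 - -4 + 3 \left(-5\right)\right) \left(16 - 25\right)\right) - - 684 \left(1 - 18\right) = \left(-1660 + \left(1 + 4 - 15\right) \left(-9\right)\right) - \left(-684\right) \left(-17\right) = \left(-1660 - -90\right) - 11628 = \left(-1660 + 90\right) - 11628 = -1570 - 11628 = -13198$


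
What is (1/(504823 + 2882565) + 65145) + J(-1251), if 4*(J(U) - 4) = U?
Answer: 54906383804/846847 ≈ 64836.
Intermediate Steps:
J(U) = 4 + U/4
(1/(504823 + 2882565) + 65145) + J(-1251) = (1/(504823 + 2882565) + 65145) + (4 + (1/4)*(-1251)) = (1/3387388 + 65145) + (4 - 1251/4) = (1/3387388 + 65145) - 1235/4 = 220671391261/3387388 - 1235/4 = 54906383804/846847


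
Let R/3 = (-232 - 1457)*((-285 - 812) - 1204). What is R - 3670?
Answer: 11655497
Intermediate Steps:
R = 11659167 (R = 3*((-232 - 1457)*((-285 - 812) - 1204)) = 3*(-1689*(-1097 - 1204)) = 3*(-1689*(-2301)) = 3*3886389 = 11659167)
R - 3670 = 11659167 - 3670 = 11655497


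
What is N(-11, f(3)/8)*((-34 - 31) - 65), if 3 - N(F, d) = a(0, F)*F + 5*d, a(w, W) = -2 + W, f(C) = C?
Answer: 73775/4 ≈ 18444.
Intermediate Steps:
N(F, d) = 3 - 5*d - F*(-2 + F) (N(F, d) = 3 - ((-2 + F)*F + 5*d) = 3 - (F*(-2 + F) + 5*d) = 3 - (5*d + F*(-2 + F)) = 3 + (-5*d - F*(-2 + F)) = 3 - 5*d - F*(-2 + F))
N(-11, f(3)/8)*((-34 - 31) - 65) = (3 - 15/8 - 1*(-11)*(-2 - 11))*((-34 - 31) - 65) = (3 - 15/8 - 1*(-11)*(-13))*(-65 - 65) = (3 - 5*3/8 - 143)*(-130) = (3 - 15/8 - 143)*(-130) = -1135/8*(-130) = 73775/4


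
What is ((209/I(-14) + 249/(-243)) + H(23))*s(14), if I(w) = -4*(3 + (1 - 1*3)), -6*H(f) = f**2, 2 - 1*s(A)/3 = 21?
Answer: 870713/108 ≈ 8062.2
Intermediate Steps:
s(A) = -57 (s(A) = 6 - 3*21 = 6 - 63 = -57)
H(f) = -f**2/6
I(w) = -4 (I(w) = -4*(3 + (1 - 3)) = -4*(3 - 2) = -4*1 = -4)
((209/I(-14) + 249/(-243)) + H(23))*s(14) = ((209/(-4) + 249/(-243)) - 1/6*23**2)*(-57) = ((209*(-1/4) + 249*(-1/243)) - 1/6*529)*(-57) = ((-209/4 - 83/81) - 529/6)*(-57) = (-17261/324 - 529/6)*(-57) = -45827/324*(-57) = 870713/108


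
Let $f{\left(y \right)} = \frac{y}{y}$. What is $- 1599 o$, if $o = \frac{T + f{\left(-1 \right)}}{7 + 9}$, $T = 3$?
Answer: $- \frac{1599}{4} \approx -399.75$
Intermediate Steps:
$f{\left(y \right)} = 1$
$o = \frac{1}{4}$ ($o = \frac{3 + 1}{7 + 9} = \frac{4}{16} = 4 \cdot \frac{1}{16} = \frac{1}{4} \approx 0.25$)
$- 1599 o = \left(-1599\right) \frac{1}{4} = - \frac{1599}{4}$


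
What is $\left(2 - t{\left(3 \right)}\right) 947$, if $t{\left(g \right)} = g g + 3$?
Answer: $-9470$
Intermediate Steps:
$t{\left(g \right)} = 3 + g^{2}$ ($t{\left(g \right)} = g^{2} + 3 = 3 + g^{2}$)
$\left(2 - t{\left(3 \right)}\right) 947 = \left(2 - \left(3 + 3^{2}\right)\right) 947 = \left(2 - \left(3 + 9\right)\right) 947 = \left(2 - 12\right) 947 = \left(-10\right) 947 = -9470$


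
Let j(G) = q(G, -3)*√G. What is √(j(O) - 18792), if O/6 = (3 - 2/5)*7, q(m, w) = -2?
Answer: √(-469800 - 10*√2730)/5 ≈ 137.16*I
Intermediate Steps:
O = 546/5 (O = 6*((3 - 2/5)*7) = 6*((3 - 2*⅕)*7) = 6*((3 - ⅖)*7) = 6*((13/5)*7) = 6*(91/5) = 546/5 ≈ 109.20)
j(G) = -2*√G
√(j(O) - 18792) = √(-2*√2730/5 - 18792) = √(-18792 - 2*√2730/5)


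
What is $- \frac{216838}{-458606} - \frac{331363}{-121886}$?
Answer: $\frac{89197288223}{27948825458} \approx 3.1915$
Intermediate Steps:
$- \frac{216838}{-458606} - \frac{331363}{-121886} = \left(-216838\right) \left(- \frac{1}{458606}\right) - - \frac{331363}{121886} = \frac{108419}{229303} + \frac{331363}{121886} = \frac{89197288223}{27948825458}$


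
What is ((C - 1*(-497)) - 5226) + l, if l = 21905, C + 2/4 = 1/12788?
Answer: 219640295/12788 ≈ 17176.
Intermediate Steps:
C = -6393/12788 (C = -1/2 + 1/12788 = -6393/12788 ≈ -0.49992)
((C - 1*(-497)) - 5226) + l = ((-6393/12788 - 1*(-497)) - 5226) + 21905 = ((-6393/12788 + 497) - 5226) + 21905 = (6349243/12788 - 5226) + 21905 = -60480845/12788 + 21905 = 219640295/12788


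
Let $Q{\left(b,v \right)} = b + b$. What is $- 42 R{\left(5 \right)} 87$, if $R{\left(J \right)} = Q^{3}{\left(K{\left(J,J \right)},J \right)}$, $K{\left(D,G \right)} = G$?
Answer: $-3654000$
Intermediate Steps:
$Q{\left(b,v \right)} = 2 b$
$R{\left(J \right)} = 8 J^{3}$ ($R{\left(J \right)} = \left(2 J\right)^{3} = 8 J^{3}$)
$- 42 R{\left(5 \right)} 87 = - 42 \cdot 8 \cdot 5^{3} \cdot 87 = - 42 \cdot 8 \cdot 125 \cdot 87 = \left(-42\right) 1000 \cdot 87 = \left(-42000\right) 87 = -3654000$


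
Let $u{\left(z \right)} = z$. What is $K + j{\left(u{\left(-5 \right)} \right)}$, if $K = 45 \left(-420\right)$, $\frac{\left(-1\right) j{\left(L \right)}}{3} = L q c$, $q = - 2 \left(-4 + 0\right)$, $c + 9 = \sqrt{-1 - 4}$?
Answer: $-19980 + 120 i \sqrt{5} \approx -19980.0 + 268.33 i$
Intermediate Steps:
$c = -9 + i \sqrt{5}$ ($c = -9 + \sqrt{-1 - 4} = -9 + \sqrt{-5} = -9 + i \sqrt{5} \approx -9.0 + 2.2361 i$)
$q = 8$ ($q = \left(-2\right) \left(-4\right) = 8$)
$j{\left(L \right)} = - 24 L \left(-9 + i \sqrt{5}\right)$ ($j{\left(L \right)} = - 3 L 8 \left(-9 + i \sqrt{5}\right) = - 3 \cdot 8 L \left(-9 + i \sqrt{5}\right) = - 24 L \left(-9 + i \sqrt{5}\right)$)
$K = -18900$
$K + j{\left(u{\left(-5 \right)} \right)} = -18900 + 24 \left(-5\right) \left(9 - i \sqrt{5}\right) = -18900 - \left(1080 - 120 i \sqrt{5}\right) = -19980 + 120 i \sqrt{5}$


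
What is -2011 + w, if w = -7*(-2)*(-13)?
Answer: -2193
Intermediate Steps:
w = -182 (w = 14*(-13) = -182)
-2011 + w = -2011 - 182 = -2193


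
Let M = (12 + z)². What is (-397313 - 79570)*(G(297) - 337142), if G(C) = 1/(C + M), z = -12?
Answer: 482331860341/3 ≈ 1.6078e+11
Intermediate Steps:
M = 0 (M = (12 - 12)² = 0² = 0)
G(C) = 1/C (G(C) = 1/(C + 0) = 1/C)
(-397313 - 79570)*(G(297) - 337142) = (-397313 - 79570)*(1/297 - 337142) = -476883*(1/297 - 337142) = -476883*(-100131173/297) = 482331860341/3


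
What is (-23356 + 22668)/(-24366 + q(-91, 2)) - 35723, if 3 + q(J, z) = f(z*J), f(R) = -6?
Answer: -870747437/24375 ≈ -35723.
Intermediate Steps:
q(J, z) = -9 (q(J, z) = -3 - 6 = -9)
(-23356 + 22668)/(-24366 + q(-91, 2)) - 35723 = (-23356 + 22668)/(-24366 - 9) - 35723 = -688/(-24375) - 35723 = -688*(-1/24375) - 35723 = 688/24375 - 35723 = -870747437/24375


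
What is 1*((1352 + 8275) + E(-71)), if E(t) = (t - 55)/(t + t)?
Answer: 683580/71 ≈ 9627.9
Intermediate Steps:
E(t) = (-55 + t)/(2*t) (E(t) = (-55 + t)/((2*t)) = (-55 + t)*(1/(2*t)) = (-55 + t)/(2*t))
1*((1352 + 8275) + E(-71)) = 1*((1352 + 8275) + (1/2)*(-55 - 71)/(-71)) = 1*(9627 + (1/2)*(-1/71)*(-126)) = 1*(9627 + 63/71) = 1*(683580/71) = 683580/71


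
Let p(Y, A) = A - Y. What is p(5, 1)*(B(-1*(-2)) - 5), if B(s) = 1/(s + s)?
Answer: 19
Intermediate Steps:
B(s) = 1/(2*s)
p(5, 1)*(B(-1*(-2)) - 5) = (1 - 1*5)*(1/(2*((-1*(-2)))) - 5) = (1 - 5)*((½)/2 - 5) = -4*((½)*(½) - 5) = -4*(¼ - 5) = -4*(-19/4) = 19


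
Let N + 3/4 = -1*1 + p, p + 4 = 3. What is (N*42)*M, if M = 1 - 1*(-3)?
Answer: -462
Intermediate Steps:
M = 4 (M = 1 + 3 = 4)
p = -1 (p = -4 + 3 = -1)
N = -11/4 (N = -¾ + (-1*1 - 1) = -¾ + (-1 - 1) = -¾ - 2 = -11/4 ≈ -2.7500)
(N*42)*M = -11/4*42*4 = -231/2*4 = -462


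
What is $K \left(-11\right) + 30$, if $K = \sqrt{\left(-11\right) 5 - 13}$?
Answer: $30 - 22 i \sqrt{17} \approx 30.0 - 90.708 i$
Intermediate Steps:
$K = 2 i \sqrt{17}$ ($K = \sqrt{-55 - 13} = \sqrt{-68} = 2 i \sqrt{17} \approx 8.2462 i$)
$K \left(-11\right) + 30 = 2 i \sqrt{17} \left(-11\right) + 30 = - 22 i \sqrt{17} + 30 = 30 - 22 i \sqrt{17}$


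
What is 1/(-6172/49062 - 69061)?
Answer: -24531/1694138477 ≈ -1.4480e-5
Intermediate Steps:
1/(-6172/49062 - 69061) = 1/(-6172*1/49062 - 69061) = 1/(-3086/24531 - 69061) = 1/(-1694138477/24531) = -24531/1694138477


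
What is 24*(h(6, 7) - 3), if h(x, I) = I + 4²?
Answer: 480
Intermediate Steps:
h(x, I) = 16 + I (h(x, I) = I + 16 = 16 + I)
24*(h(6, 7) - 3) = 24*((16 + 7) - 3) = 24*(23 - 3) = 24*20 = 480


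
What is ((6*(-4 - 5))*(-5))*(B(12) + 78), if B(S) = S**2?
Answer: 59940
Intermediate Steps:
((6*(-4 - 5))*(-5))*(B(12) + 78) = ((6*(-4 - 5))*(-5))*(12**2 + 78) = ((6*(-9))*(-5))*(144 + 78) = -54*(-5)*222 = 270*222 = 59940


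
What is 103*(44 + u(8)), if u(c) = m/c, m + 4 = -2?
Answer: 17819/4 ≈ 4454.8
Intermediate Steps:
m = -6 (m = -4 - 2 = -6)
u(c) = -6/c
103*(44 + u(8)) = 103*(44 - 6/8) = 103*(44 - 6*⅛) = 103*(44 - ¾) = 103*(173/4) = 17819/4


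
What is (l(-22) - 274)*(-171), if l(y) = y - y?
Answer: 46854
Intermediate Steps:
l(y) = 0
(l(-22) - 274)*(-171) = (0 - 274)*(-171) = -274*(-171) = 46854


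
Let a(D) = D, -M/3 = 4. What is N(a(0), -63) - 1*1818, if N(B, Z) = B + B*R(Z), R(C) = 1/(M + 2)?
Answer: -1818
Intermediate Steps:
M = -12 (M = -3*4 = -12)
R(C) = -⅒ (R(C) = 1/(-12 + 2) = 1/(-10) = -⅒)
N(B, Z) = 9*B/10 (N(B, Z) = B + B*(-⅒) = B - B/10 = 9*B/10)
N(a(0), -63) - 1*1818 = (9/10)*0 - 1*1818 = 0 - 1818 = -1818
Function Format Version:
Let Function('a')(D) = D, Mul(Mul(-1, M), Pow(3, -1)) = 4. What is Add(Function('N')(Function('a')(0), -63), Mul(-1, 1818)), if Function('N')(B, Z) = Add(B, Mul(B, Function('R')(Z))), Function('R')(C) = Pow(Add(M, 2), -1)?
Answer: -1818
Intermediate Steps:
M = -12 (M = Mul(-3, 4) = -12)
Function('R')(C) = Rational(-1, 10) (Function('R')(C) = Pow(Add(-12, 2), -1) = Pow(-10, -1) = Rational(-1, 10))
Function('N')(B, Z) = Mul(Rational(9, 10), B) (Function('N')(B, Z) = Add(B, Mul(B, Rational(-1, 10))) = Add(B, Mul(Rational(-1, 10), B)) = Mul(Rational(9, 10), B))
Add(Function('N')(Function('a')(0), -63), Mul(-1, 1818)) = Add(Mul(Rational(9, 10), 0), Mul(-1, 1818)) = Add(0, -1818) = -1818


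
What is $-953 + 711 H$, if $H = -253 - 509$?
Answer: $-542735$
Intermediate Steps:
$H = -762$
$-953 + 711 H = -953 + 711 \left(-762\right) = -953 - 541782 = -542735$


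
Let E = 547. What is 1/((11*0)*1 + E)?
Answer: 1/547 ≈ 0.0018282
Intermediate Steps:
1/((11*0)*1 + E) = 1/((11*0)*1 + 547) = 1/(0*1 + 547) = 1/(0 + 547) = 1/547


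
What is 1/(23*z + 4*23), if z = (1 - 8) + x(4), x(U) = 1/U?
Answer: -4/253 ≈ -0.015810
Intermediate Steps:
z = -27/4 (z = (1 - 8) + 1/4 = -7 + ¼ = -27/4 ≈ -6.7500)
1/(23*z + 4*23) = 1/(23*(-27/4) + 4*23) = 1/(-621/4 + 92) = 1/(-253/4) = -4/253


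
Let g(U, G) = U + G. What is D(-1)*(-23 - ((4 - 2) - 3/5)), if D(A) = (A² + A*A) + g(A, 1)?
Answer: -244/5 ≈ -48.800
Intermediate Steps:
g(U, G) = G + U
D(A) = 1 + A + 2*A² (D(A) = (A² + A*A) + (1 + A) = (A² + A²) + (1 + A) = 2*A² + (1 + A) = 1 + A + 2*A²)
D(-1)*(-23 - ((4 - 2) - 3/5)) = (1 - 1 + 2*(-1)²)*(-23 - ((4 - 2) - 3/5)) = (1 - 1 + 2*1)*(-23 - (2 - 3*⅕)) = (1 - 1 + 2)*(-23 - (2 - ⅗)) = 2*(-23 - 1*7/5) = 2*(-23 - 7/5) = 2*(-122/5) = -244/5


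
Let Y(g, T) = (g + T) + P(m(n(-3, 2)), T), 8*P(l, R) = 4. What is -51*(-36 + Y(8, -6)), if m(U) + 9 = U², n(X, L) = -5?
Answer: 3417/2 ≈ 1708.5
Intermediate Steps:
m(U) = -9 + U²
P(l, R) = ½ (P(l, R) = (⅛)*4 = ½)
Y(g, T) = ½ + T + g (Y(g, T) = (g + T) + ½ = (T + g) + ½ = ½ + T + g)
-51*(-36 + Y(8, -6)) = -51*(-36 + (½ - 6 + 8)) = -51*(-36 + 5/2) = -51*(-67/2) = 3417/2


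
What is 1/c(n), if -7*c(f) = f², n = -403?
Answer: -7/162409 ≈ -4.3101e-5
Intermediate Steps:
c(f) = -f²/7
1/c(n) = 1/(-⅐*(-403)²) = 1/(-⅐*162409) = 1/(-162409/7) = -7/162409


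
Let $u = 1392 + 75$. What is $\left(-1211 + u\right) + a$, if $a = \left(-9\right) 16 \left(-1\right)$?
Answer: $400$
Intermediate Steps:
$u = 1467$
$a = 144$ ($a = \left(-144\right) \left(-1\right) = 144$)
$\left(-1211 + u\right) + a = \left(-1211 + 1467\right) + 144 = 256 + 144 = 400$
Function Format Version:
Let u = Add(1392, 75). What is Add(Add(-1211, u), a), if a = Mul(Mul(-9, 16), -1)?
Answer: 400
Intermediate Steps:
u = 1467
a = 144 (a = Mul(-144, -1) = 144)
Add(Add(-1211, u), a) = Add(Add(-1211, 1467), 144) = Add(256, 144) = 400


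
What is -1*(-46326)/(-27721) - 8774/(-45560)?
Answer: -933694253/631484380 ≈ -1.4786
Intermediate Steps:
-1*(-46326)/(-27721) - 8774/(-45560) = 46326*(-1/27721) - 8774*(-1/45560) = -46326/27721 + 4387/22780 = -933694253/631484380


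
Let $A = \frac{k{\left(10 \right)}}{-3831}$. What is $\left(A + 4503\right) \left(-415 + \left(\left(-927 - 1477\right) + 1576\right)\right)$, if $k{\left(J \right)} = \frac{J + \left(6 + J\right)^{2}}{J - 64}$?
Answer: $- \frac{578960741392}{103437} \approx -5.5972 \cdot 10^{6}$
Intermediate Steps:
$k{\left(J \right)} = \frac{J + \left(6 + J\right)^{2}}{-64 + J}$
$A = \frac{133}{103437}$ ($A = \frac{\frac{1}{-64 + 10} \left(10 + \left(6 + 10\right)^{2}\right)}{-3831} = \frac{10 + 16^{2}}{-54} \left(- \frac{1}{3831}\right) = - \frac{10 + 256}{54} \left(- \frac{1}{3831}\right) = \left(- \frac{1}{54}\right) 266 \left(- \frac{1}{3831}\right) = \left(- \frac{133}{27}\right) \left(- \frac{1}{3831}\right) = \frac{133}{103437} \approx 0.0012858$)
$\left(A + 4503\right) \left(-415 + \left(\left(-927 - 1477\right) + 1576\right)\right) = \left(\frac{133}{103437} + 4503\right) \left(-415 + \left(\left(-927 - 1477\right) + 1576\right)\right) = \frac{465776944 \left(-415 + \left(-2404 + 1576\right)\right)}{103437} = \frac{465776944 \left(-415 - 828\right)}{103437} = \frac{465776944}{103437} \left(-1243\right) = - \frac{578960741392}{103437}$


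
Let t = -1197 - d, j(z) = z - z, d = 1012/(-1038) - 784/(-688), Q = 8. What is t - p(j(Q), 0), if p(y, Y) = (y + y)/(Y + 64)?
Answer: -26717122/22317 ≈ -1197.2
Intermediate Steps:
d = 3673/22317 (d = 1012*(-1/1038) - 784*(-1/688) = -506/519 + 49/43 = 3673/22317 ≈ 0.16458)
j(z) = 0
p(y, Y) = 2*y/(64 + Y) (p(y, Y) = (2*y)/(64 + Y) = 2*y/(64 + Y))
t = -26717122/22317 (t = -1197 - 1*3673/22317 = -1197 - 3673/22317 = -26717122/22317 ≈ -1197.2)
t - p(j(Q), 0) = -26717122/22317 - 2*0/(64 + 0) = -26717122/22317 - 2*0/64 = -26717122/22317 - 1*0 = -26717122/22317 + 0 = -26717122/22317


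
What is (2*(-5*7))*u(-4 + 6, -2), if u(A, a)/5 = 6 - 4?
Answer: -700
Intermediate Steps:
u(A, a) = 10 (u(A, a) = 5*(6 - 4) = 5*2 = 10)
(2*(-5*7))*u(-4 + 6, -2) = (2*(-5*7))*10 = (2*(-35))*10 = -70*10 = -700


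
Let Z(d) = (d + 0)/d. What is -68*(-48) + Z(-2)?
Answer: 3265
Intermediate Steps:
Z(d) = 1 (Z(d) = d/d = 1)
-68*(-48) + Z(-2) = -68*(-48) + 1 = 3264 + 1 = 3265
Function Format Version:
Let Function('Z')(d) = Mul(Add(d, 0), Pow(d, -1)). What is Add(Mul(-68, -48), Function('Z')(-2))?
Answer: 3265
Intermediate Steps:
Function('Z')(d) = 1 (Function('Z')(d) = Mul(d, Pow(d, -1)) = 1)
Add(Mul(-68, -48), Function('Z')(-2)) = Add(Mul(-68, -48), 1) = Add(3264, 1) = 3265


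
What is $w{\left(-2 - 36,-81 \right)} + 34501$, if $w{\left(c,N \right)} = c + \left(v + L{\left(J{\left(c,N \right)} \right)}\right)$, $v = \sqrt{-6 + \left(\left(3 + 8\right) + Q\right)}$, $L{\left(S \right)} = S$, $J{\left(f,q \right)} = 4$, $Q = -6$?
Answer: $34467 + i \approx 34467.0 + 1.0 i$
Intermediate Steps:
$v = i$ ($v = \sqrt{-6 + \left(\left(3 + 8\right) - 6\right)} = \sqrt{-6 + \left(11 - 6\right)} = \sqrt{-6 + 5} = \sqrt{-1} = i \approx 1.0 i$)
$w{\left(c,N \right)} = 4 + i + c$ ($w{\left(c,N \right)} = c + \left(i + 4\right) = c + \left(4 + i\right) = 4 + i + c$)
$w{\left(-2 - 36,-81 \right)} + 34501 = \left(4 + i - 38\right) + 34501 = \left(-34 + i\right) + 34501 = 34467 + i$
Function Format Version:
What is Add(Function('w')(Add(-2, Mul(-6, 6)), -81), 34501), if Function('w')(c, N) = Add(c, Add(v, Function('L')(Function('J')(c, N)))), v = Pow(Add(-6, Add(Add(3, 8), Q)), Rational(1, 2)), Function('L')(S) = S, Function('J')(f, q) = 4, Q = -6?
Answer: Add(34467, I) ≈ Add(34467., Mul(1.0000, I))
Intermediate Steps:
v = I (v = Pow(Add(-6, Add(Add(3, 8), -6)), Rational(1, 2)) = Pow(Add(-6, Add(11, -6)), Rational(1, 2)) = Pow(Add(-6, 5), Rational(1, 2)) = Pow(-1, Rational(1, 2)) = I ≈ Mul(1.0000, I))
Function('w')(c, N) = Add(4, I, c) (Function('w')(c, N) = Add(c, Add(I, 4)) = Add(c, Add(4, I)) = Add(4, I, c))
Add(Function('w')(Add(-2, Mul(-6, 6)), -81), 34501) = Add(Add(4, I, Add(-2, Mul(-6, 6))), 34501) = Add(Add(4, I, Add(-2, -36)), 34501) = Add(Add(4, I, -38), 34501) = Add(Add(-34, I), 34501) = Add(34467, I)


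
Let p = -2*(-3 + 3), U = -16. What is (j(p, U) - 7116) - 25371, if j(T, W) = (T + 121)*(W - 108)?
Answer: -47491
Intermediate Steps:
p = 0 (p = -2*0 = 0)
j(T, W) = (-108 + W)*(121 + T) (j(T, W) = (121 + T)*(-108 + W) = (-108 + W)*(121 + T))
(j(p, U) - 7116) - 25371 = ((-13068 - 108*0 + 121*(-16) + 0*(-16)) - 7116) - 25371 = ((-13068 + 0 - 1936 + 0) - 7116) - 25371 = (-15004 - 7116) - 25371 = -22120 - 25371 = -47491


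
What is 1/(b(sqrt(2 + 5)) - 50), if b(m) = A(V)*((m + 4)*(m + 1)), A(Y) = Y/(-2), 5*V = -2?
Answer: -1195/56946 - 25*sqrt(7)/56946 ≈ -0.022146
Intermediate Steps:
V = -2/5 (V = (1/5)*(-2) = -2/5 ≈ -0.40000)
A(Y) = -Y/2 (A(Y) = Y*(-1/2) = -Y/2)
b(m) = (1 + m)*(4 + m)/5 (b(m) = (-1/2*(-2/5))*((m + 4)*(m + 1)) = ((4 + m)*(1 + m))/5 = ((1 + m)*(4 + m))/5 = (1 + m)*(4 + m)/5)
1/(b(sqrt(2 + 5)) - 50) = 1/((4/5 + sqrt(2 + 5) + (sqrt(2 + 5))**2/5) - 50) = 1/((4/5 + sqrt(7) + (sqrt(7))**2/5) - 50) = 1/((4/5 + sqrt(7) + (1/5)*7) - 50) = 1/((4/5 + sqrt(7) + 7/5) - 50) = 1/((11/5 + sqrt(7)) - 50) = 1/(-239/5 + sqrt(7))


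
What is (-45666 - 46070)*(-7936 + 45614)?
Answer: -3456429008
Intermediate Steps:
(-45666 - 46070)*(-7936 + 45614) = -91736*37678 = -3456429008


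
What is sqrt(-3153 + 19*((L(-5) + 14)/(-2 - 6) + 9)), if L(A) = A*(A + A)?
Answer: I*sqrt(3134) ≈ 55.982*I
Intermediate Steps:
L(A) = 2*A**2 (L(A) = A*(2*A) = 2*A**2)
sqrt(-3153 + 19*((L(-5) + 14)/(-2 - 6) + 9)) = sqrt(-3153 + 19*((2*(-5)**2 + 14)/(-2 - 6) + 9)) = sqrt(-3153 + 19*((2*25 + 14)/(-8) + 9)) = sqrt(-3153 + 19*((50 + 14)*(-1/8) + 9)) = sqrt(-3153 + 19*(64*(-1/8) + 9)) = sqrt(-3153 + 19*(-8 + 9)) = sqrt(-3153 + 19*1) = sqrt(-3153 + 19) = sqrt(-3134) = I*sqrt(3134)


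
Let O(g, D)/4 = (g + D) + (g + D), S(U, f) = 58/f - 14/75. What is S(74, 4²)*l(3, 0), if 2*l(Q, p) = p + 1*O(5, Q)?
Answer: 8252/75 ≈ 110.03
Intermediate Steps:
S(U, f) = -14/75 + 58/f (S(U, f) = 58/f - 14*1/75 = 58/f - 14/75 = -14/75 + 58/f)
O(g, D) = 8*D + 8*g (O(g, D) = 4*((g + D) + (g + D)) = 4*((D + g) + (D + g)) = 4*(2*D + 2*g) = 8*D + 8*g)
l(Q, p) = 20 + p/2 + 4*Q (l(Q, p) = (p + 1*(8*Q + 8*5))/2 = (p + 1*(8*Q + 40))/2 = (p + 1*(40 + 8*Q))/2 = (p + (40 + 8*Q))/2 = (40 + p + 8*Q)/2 = 20 + p/2 + 4*Q)
S(74, 4²)*l(3, 0) = (-14/75 + 58/(4²))*(20 + (½)*0 + 4*3) = (-14/75 + 58/16)*(20 + 0 + 12) = (-14/75 + 58*(1/16))*32 = (-14/75 + 29/8)*32 = (2063/600)*32 = 8252/75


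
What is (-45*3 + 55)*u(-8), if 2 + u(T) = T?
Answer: 800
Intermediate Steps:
u(T) = -2 + T
(-45*3 + 55)*u(-8) = (-45*3 + 55)*(-2 - 8) = (-135 + 55)*(-10) = -80*(-10) = 800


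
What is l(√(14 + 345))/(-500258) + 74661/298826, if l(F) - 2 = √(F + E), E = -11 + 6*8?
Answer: 1697689313/6795004414 - √(37 + √359)/500258 ≈ 0.24983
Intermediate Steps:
E = 37 (E = -11 + 48 = 37)
l(F) = 2 + √(37 + F) (l(F) = 2 + √(F + 37) = 2 + √(37 + F))
l(√(14 + 345))/(-500258) + 74661/298826 = (2 + √(37 + √(14 + 345)))/(-500258) + 74661/298826 = (2 + √(37 + √359))*(-1/500258) + 74661*(1/298826) = (-1/250129 - √(37 + √359)/500258) + 74661/298826 = 1697689313/6795004414 - √(37 + √359)/500258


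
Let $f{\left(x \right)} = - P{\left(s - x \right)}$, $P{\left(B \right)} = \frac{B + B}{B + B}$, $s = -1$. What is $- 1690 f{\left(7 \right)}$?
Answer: $1690$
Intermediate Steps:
$P{\left(B \right)} = 1$ ($P{\left(B \right)} = \frac{2 B}{2 B} = 2 B \frac{1}{2 B} = 1$)
$f{\left(x \right)} = -1$ ($f{\left(x \right)} = \left(-1\right) 1 = -1$)
$- 1690 f{\left(7 \right)} = \left(-1690\right) \left(-1\right) = 1690$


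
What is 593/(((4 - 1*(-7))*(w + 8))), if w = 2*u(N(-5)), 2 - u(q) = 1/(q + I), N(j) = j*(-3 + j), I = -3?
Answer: 21941/4862 ≈ 4.5127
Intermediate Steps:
u(q) = 2 - 1/(-3 + q) (u(q) = 2 - 1/(q - 3) = 2 - 1/(-3 + q))
w = 146/37 (w = 2*((-7 + 2*(-5*(-3 - 5)))/(-3 - 5*(-3 - 5))) = 2*((-7 + 2*(-5*(-8)))/(-3 - 5*(-8))) = 2*((-7 + 2*40)/(-3 + 40)) = 2*((-7 + 80)/37) = 2*((1/37)*73) = 2*(73/37) = 146/37 ≈ 3.9459)
593/(((4 - 1*(-7))*(w + 8))) = 593/(((4 - 1*(-7))*(146/37 + 8))) = 593/(((4 + 7)*(442/37))) = 593/((11*(442/37))) = 593/(4862/37) = 593*(37/4862) = 21941/4862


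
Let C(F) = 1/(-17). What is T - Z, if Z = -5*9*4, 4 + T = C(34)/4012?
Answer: 12003903/68204 ≈ 176.00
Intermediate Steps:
C(F) = -1/17
T = -272817/68204 (T = -4 - 1/17/4012 = -4 - 1/17*1/4012 = -4 - 1/68204 = -272817/68204 ≈ -4.0000)
Z = -180 (Z = -45*4 = -180)
T - Z = -272817/68204 - 1*(-180) = -272817/68204 + 180 = 12003903/68204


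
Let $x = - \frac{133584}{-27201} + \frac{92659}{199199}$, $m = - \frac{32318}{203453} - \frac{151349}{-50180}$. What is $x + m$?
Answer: $\frac{1668341074772158691}{202630181001411020} \approx 8.2334$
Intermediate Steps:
$m = \frac{29170690857}{10209271540}$ ($m = \left(-32318\right) \frac{1}{203453} - - \frac{151349}{50180} = - \frac{32318}{203453} + \frac{151349}{50180} = \frac{29170690857}{10209271540} \approx 2.8573$)
$x = \frac{1387153175}{258019619}$ ($x = \left(-133584\right) \left(- \frac{1}{27201}\right) + 92659 \cdot \frac{1}{199199} = \frac{44528}{9067} + \frac{13237}{28457} = \frac{1387153175}{258019619} \approx 5.3762$)
$x + m = \frac{1387153175}{258019619} + \frac{29170690857}{10209271540} = \frac{1668341074772158691}{202630181001411020}$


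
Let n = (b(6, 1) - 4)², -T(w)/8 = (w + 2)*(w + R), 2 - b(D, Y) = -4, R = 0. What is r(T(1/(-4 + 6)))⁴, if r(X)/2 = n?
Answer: 4096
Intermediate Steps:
b(D, Y) = 6 (b(D, Y) = 2 - 1*(-4) = 2 + 4 = 6)
T(w) = -8*w*(2 + w) (T(w) = -8*(w + 2)*(w + 0) = -8*(2 + w)*w = -8*w*(2 + w))
n = 4 (n = (6 - 4)² = 2² = 4)
r(X) = 8 (r(X) = 2*4 = 8)
r(T(1/(-4 + 6)))⁴ = 8⁴ = 4096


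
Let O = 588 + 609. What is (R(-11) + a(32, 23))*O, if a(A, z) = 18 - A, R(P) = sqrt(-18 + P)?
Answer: -16758 + 1197*I*sqrt(29) ≈ -16758.0 + 6446.0*I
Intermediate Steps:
O = 1197
(R(-11) + a(32, 23))*O = (sqrt(-18 - 11) + (18 - 1*32))*1197 = (sqrt(-29) + (18 - 32))*1197 = (I*sqrt(29) - 14)*1197 = (-14 + I*sqrt(29))*1197 = -16758 + 1197*I*sqrt(29)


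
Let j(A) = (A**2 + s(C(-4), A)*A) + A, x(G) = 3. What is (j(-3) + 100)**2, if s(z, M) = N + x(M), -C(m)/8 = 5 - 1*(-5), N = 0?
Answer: 9409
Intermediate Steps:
C(m) = -80 (C(m) = -8*(5 - 1*(-5)) = -8*(5 + 5) = -8*10 = -80)
s(z, M) = 3 (s(z, M) = 0 + 3 = 3)
j(A) = A**2 + 4*A (j(A) = (A**2 + 3*A) + A = A**2 + 4*A)
(j(-3) + 100)**2 = (-3*(4 - 3) + 100)**2 = (-3*1 + 100)**2 = (-3 + 100)**2 = 97**2 = 9409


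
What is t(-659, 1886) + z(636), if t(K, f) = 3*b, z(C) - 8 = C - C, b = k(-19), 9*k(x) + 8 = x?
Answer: -1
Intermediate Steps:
k(x) = -8/9 + x/9
b = -3 (b = -8/9 + (⅑)*(-19) = -8/9 - 19/9 = -3)
z(C) = 8 (z(C) = 8 + (C - C) = 8 + 0 = 8)
t(K, f) = -9 (t(K, f) = 3*(-3) = -9)
t(-659, 1886) + z(636) = -9 + 8 = -1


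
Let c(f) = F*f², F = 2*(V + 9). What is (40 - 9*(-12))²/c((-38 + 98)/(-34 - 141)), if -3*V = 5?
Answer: 1677025/132 ≈ 12705.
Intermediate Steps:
V = -5/3 (V = -⅓*5 = -5/3 ≈ -1.6667)
F = 44/3 (F = 2*(-5/3 + 9) = 2*(22/3) = 44/3 ≈ 14.667)
c(f) = 44*f²/3
(40 - 9*(-12))²/c((-38 + 98)/(-34 - 141)) = (40 - 9*(-12))²/((44*((-38 + 98)/(-34 - 141))²/3)) = (40 + 108)²/((44*(60/(-175))²/3)) = 148²/((44*(60*(-1/175))²/3)) = 21904/((44*(-12/35)²/3)) = 21904/(((44/3)*(144/1225))) = 21904/(2112/1225) = 21904*(1225/2112) = 1677025/132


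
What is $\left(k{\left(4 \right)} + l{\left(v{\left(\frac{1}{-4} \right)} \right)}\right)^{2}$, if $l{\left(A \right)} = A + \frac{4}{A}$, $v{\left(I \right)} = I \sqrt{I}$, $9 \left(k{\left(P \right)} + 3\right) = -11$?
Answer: $\frac{\left(-304 + 2295 i\right)^{2}}{5184} \approx -998.19 - 269.17 i$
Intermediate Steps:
$k{\left(P \right)} = - \frac{38}{9}$ ($k{\left(P \right)} = -3 + \frac{1}{9} \left(-11\right) = -3 - \frac{11}{9} = - \frac{38}{9}$)
$v{\left(I \right)} = I^{\frac{3}{2}}$
$\left(k{\left(4 \right)} + l{\left(v{\left(\frac{1}{-4} \right)} \right)}\right)^{2} = \left(- \frac{38}{9} + \left(\left(\frac{1}{-4}\right)^{\frac{3}{2}} + \frac{4}{\left(\frac{1}{-4}\right)^{\frac{3}{2}}}\right)\right)^{2} = \left(- \frac{38}{9} + \left(\left(- \frac{1}{4}\right)^{\frac{3}{2}} + \frac{4}{\left(- \frac{1}{4}\right)^{\frac{3}{2}}}\right)\right)^{2} = \left(- \frac{38}{9} - \left(- 4 \cdot 8 i + \frac{i}{8}\right)\right)^{2} = \left(- \frac{38}{9} - \left(\frac{i}{8} - 32 i\right)\right)^{2} = \left(- \frac{38}{9} + \left(- \frac{i}{8} + 32 i\right)\right)^{2} = \left(- \frac{38}{9} + \frac{255 i}{8}\right)^{2}$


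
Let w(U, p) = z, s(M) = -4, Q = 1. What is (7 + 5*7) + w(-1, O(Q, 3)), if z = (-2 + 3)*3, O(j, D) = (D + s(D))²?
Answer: 45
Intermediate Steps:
O(j, D) = (-4 + D)² (O(j, D) = (D - 4)² = (-4 + D)²)
z = 3 (z = 1*3 = 3)
w(U, p) = 3
(7 + 5*7) + w(-1, O(Q, 3)) = (7 + 5*7) + 3 = (7 + 35) + 3 = 42 + 3 = 45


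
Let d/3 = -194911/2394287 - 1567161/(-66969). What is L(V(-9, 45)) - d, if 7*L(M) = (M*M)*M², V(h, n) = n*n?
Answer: 6113804428691999658687/2545127081 ≈ 2.4022e+12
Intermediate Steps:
d = 178056200688/2545127081 (d = 3*(-194911/2394287 - 1567161/(-66969)) = 3*(-194911*1/2394287 - 1567161*(-1/66969)) = 3*(-194911/2394287 + 174129/7441) = 3*(59352066896/2545127081) = 178056200688/2545127081 ≈ 69.960)
V(h, n) = n²
L(M) = M⁴/7 (L(M) = ((M*M)*M²)/7 = (M²*M²)/7 = M⁴/7)
L(V(-9, 45)) - d = (45²)⁴/7 - 1*178056200688/2545127081 = (⅐)*2025⁴ - 178056200688/2545127081 = (⅐)*16815125390625 - 178056200688/2545127081 = 16815125390625/7 - 178056200688/2545127081 = 6113804428691999658687/2545127081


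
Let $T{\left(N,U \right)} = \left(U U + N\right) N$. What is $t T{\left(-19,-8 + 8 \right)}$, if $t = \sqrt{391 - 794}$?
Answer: $361 i \sqrt{403} \approx 7247.0 i$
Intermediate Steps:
$T{\left(N,U \right)} = N \left(N + U^{2}\right)$ ($T{\left(N,U \right)} = \left(U^{2} + N\right) N = \left(N + U^{2}\right) N = N \left(N + U^{2}\right)$)
$t = i \sqrt{403}$ ($t = \sqrt{-403} = i \sqrt{403} \approx 20.075 i$)
$t T{\left(-19,-8 + 8 \right)} = i \sqrt{403} \left(- 19 \left(-19 + \left(-8 + 8\right)^{2}\right)\right) = i \sqrt{403} \left(- 19 \left(-19 + 0^{2}\right)\right) = i \sqrt{403} \left(- 19 \left(-19 + 0\right)\right) = i \sqrt{403} \left(\left(-19\right) \left(-19\right)\right) = i \sqrt{403} \cdot 361 = 361 i \sqrt{403}$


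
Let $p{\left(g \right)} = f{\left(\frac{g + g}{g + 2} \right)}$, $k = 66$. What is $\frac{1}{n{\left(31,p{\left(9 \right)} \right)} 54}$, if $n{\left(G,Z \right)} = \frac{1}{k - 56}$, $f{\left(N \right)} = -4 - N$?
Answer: $\frac{5}{27} \approx 0.18519$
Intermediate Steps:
$p{\left(g \right)} = -4 - \frac{2 g}{2 + g}$ ($p{\left(g \right)} = -4 - \frac{g + g}{g + 2} = -4 - \frac{2 g}{2 + g}$)
$n{\left(G,Z \right)} = \frac{1}{10}$ ($n{\left(G,Z \right)} = \frac{1}{66 - 56} = \frac{1}{10}$)
$\frac{1}{n{\left(31,p{\left(9 \right)} \right)} 54} = \frac{1}{\frac{1}{10} \cdot 54} = \frac{1}{\frac{27}{5}} = \frac{5}{27}$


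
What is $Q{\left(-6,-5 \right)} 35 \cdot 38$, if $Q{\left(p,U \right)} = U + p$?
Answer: $-14630$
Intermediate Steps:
$Q{\left(-6,-5 \right)} 35 \cdot 38 = \left(-5 - 6\right) 35 \cdot 38 = \left(-11\right) 35 \cdot 38 = \left(-385\right) 38 = -14630$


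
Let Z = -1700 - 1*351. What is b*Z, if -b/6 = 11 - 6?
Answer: 61530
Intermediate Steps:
Z = -2051 (Z = -1700 - 351 = -2051)
b = -30 (b = -6*(11 - 6) = -6*5 = -30)
b*Z = -30*(-2051) = 61530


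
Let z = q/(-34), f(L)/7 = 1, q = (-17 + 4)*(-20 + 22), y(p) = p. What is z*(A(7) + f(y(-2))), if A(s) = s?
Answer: 182/17 ≈ 10.706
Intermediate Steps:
q = -26 (q = -13*2 = -26)
f(L) = 7 (f(L) = 7*1 = 7)
z = 13/17 (z = -26/(-34) = -26*(-1/34) = 13/17 ≈ 0.76471)
z*(A(7) + f(y(-2))) = 13*(7 + 7)/17 = (13/17)*14 = 182/17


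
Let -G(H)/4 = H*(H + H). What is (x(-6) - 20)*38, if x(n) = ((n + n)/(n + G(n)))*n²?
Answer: -34504/49 ≈ -704.16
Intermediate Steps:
G(H) = -8*H² (G(H) = -4*H*(H + H) = -4*H*2*H = -8*H²)
x(n) = 2*n³/(n - 8*n²) (x(n) = ((n + n)/(n - 8*n²))*n² = ((2*n)/(n - 8*n²))*n² = (2*n/(n - 8*n²))*n² = 2*n³/(n - 8*n²))
(x(-6) - 20)*38 = (-2*(-6)²/(-1 + 8*(-6)) - 20)*38 = (-2*36/(-1 - 48) - 20)*38 = (-2*36/(-49) - 20)*38 = (-2*36*(-1/49) - 20)*38 = (72/49 - 20)*38 = -908/49*38 = -34504/49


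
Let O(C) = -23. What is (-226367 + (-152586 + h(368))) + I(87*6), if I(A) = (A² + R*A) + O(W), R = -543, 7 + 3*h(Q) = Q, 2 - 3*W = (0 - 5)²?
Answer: -1169453/3 ≈ -3.8982e+5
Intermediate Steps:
W = -23/3 (W = ⅔ - (0 - 5)²/3 = ⅔ - ⅓*(-5)² = ⅔ - ⅓*25 = ⅔ - 25/3 = -23/3 ≈ -7.6667)
h(Q) = -7/3 + Q/3
I(A) = -23 + A² - 543*A (I(A) = (A² - 543*A) - 23 = -23 + A² - 543*A)
(-226367 + (-152586 + h(368))) + I(87*6) = (-226367 + (-152586 + (-7/3 + (⅓)*368))) + (-23 + (87*6)² - 47241*6) = (-226367 + (-152586 + (-7/3 + 368/3))) + (-23 + 522² - 543*522) = (-226367 + (-152586 + 361/3)) + (-23 + 272484 - 283446) = (-226367 - 457397/3) - 10985 = -1136498/3 - 10985 = -1169453/3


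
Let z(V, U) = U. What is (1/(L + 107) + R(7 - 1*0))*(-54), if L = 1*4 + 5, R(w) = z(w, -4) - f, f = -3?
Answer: 3105/58 ≈ 53.534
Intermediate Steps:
R(w) = -1 (R(w) = -4 - 1*(-3) = -4 + 3 = -1)
L = 9 (L = 4 + 5 = 9)
(1/(L + 107) + R(7 - 1*0))*(-54) = (1/(9 + 107) - 1)*(-54) = (1/116 - 1)*(-54) = -115/116*(-54) = 3105/58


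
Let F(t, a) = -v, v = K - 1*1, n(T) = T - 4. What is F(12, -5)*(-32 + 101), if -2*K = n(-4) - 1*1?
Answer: -483/2 ≈ -241.50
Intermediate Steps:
n(T) = -4 + T
K = 9/2 (K = -((-4 - 4) - 1*1)/2 = -(-8 - 1)/2 = -½*(-9) = 9/2 ≈ 4.5000)
v = 7/2 (v = 9/2 - 1*1 = 9/2 - 1 = 7/2 ≈ 3.5000)
F(t, a) = -7/2 (F(t, a) = -1*7/2 = -7/2)
F(12, -5)*(-32 + 101) = -7*(-32 + 101)/2 = -7/2*69 = -483/2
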